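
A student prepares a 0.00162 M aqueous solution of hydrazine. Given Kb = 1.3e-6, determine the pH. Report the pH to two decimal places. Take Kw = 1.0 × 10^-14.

N2H4 + H2O ⇌ N2H5+ + OH-
From the ICE table, Kb = x²/(0.00162 − x) = 1.3 × 10^-6.
Assume x ≪ 0.00162: x ≈ √(1.3 × 10^-6 × 0.00162) = 4.59 × 10^-5 M
pOH = −log(4.59 × 10^-5) = 4.34; pH = 14.00 − 4.34 = 9.66

pH = 9.66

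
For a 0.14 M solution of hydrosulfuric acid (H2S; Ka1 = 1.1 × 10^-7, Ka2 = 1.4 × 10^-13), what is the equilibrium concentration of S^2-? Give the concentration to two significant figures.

First ionization gives [H+] ≈ [HS-] = 1.24 × 10^-4 M.
Second step: Ka2 = [H+][S^2-]/[HS-] ≈ [S^2-] (since [H+] ≈ [HS-]).
So [S^2-] ≈ Ka2.

1.4 × 10^-13 M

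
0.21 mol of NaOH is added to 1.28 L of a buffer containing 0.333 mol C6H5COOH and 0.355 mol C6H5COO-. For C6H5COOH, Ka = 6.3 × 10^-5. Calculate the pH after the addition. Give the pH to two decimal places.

OH- converts C6H5COOH to C6H5COO-: C6H5COOH → 0.123 mol, C6H5COO- → 0.565 mol.
pKa = −log(6.3 × 10^-5) = 4.201
pH = pKa + log(n_C6H5COO-/n_C6H5COOH) = 4.201 + log(0.565/0.123) = 4.201 + (+0.662)

pH = 4.86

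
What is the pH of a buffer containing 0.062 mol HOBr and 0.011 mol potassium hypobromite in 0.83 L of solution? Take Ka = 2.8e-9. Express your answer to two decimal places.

pH = 7.80

pKa = −log(2.8 × 10^-9) = 8.553
Using pH = pKa + log([base]/[acid]) with [base]/[acid] = 0.011/0.062:
pH = 8.553 + (-0.751) = 7.80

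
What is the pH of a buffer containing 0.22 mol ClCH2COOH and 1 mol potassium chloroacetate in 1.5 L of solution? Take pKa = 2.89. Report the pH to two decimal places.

Henderson–Hasselbalch: pH = pKa + log([ClCH2COO-]/[ClCH2COOH]) = 2.89 + log(1/0.22)
pH = 2.89 + (+0.658) = 3.55

pH = 3.55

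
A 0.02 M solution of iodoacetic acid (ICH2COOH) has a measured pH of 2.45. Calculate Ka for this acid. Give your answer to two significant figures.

Ka = 7.7 × 10^-4

[H+] = 10^(-2.45) = 3.55 × 10^-3 M
At equilibrium [HA] = 0.02 − 3.55 × 10^-3 = 1.64 × 10^-2 M
Ka = [H+][A-]/[HA] = (3.55 × 10^-3)² / 1.64 × 10^-2 = 7.7 × 10^-4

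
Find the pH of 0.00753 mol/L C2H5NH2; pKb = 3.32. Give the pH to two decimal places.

C2H5NH2 + H2O ⇌ C2H5NH3+ + OH-
Kb = 10^(−3.32) = 4.79 × 10^-4
From the ICE table, Kb = x²/(0.00753 − x) = 4.79 × 10^-4.
The 5% rule fails; solving x² + Kb·x − Kb·C₀ = 0 exactly:
x = (−Kb + √(Kb² + 4·Kb·C₀))/2 = 1.67 × 10^-3 M
pOH = 2.78, so pH = 14.00 − pOH = 11.22

pH = 11.22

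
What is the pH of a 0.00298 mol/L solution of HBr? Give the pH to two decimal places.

HBr is a strong acid and dissociates completely, so [H+] = 0.00298 M.
pH = -log(0.00298) = 2.53

pH = 2.53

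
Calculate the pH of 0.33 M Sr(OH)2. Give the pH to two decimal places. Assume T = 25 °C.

pH = 13.82

Sr(OH)2 is a strong base (each formula unit releases 2 OH-); [OH-] = 0.66 M.
pOH = -log(0.66) = 0.18
pH = 14.00 - 0.18 = 13.82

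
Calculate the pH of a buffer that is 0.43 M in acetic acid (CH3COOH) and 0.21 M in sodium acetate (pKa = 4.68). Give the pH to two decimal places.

pH = 4.37

Henderson–Hasselbalch: pH = pKa + log([CH3COO-]/[CH3COOH]) = 4.68 + log(0.21/0.43)
pH = 4.68 + (-0.311) = 4.37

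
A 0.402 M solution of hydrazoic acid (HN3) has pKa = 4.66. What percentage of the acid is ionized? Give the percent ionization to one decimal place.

HN3 ⇌ N3- + H+; let x = [H+] at equilibrium.
Ka = 10^(−4.66) = 2.19 × 10^-5
x ≈ √(Ka·C₀) = √(2.19 × 10^-5 × 0.402) = 2.97 × 10^-3 M
% ionization = x/C₀ × 100% = 2.97 × 10^-3/0.402 × 100% = 0.7%

0.7%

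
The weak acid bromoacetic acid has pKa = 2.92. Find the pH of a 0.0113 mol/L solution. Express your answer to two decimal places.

BrCH2COOH ⇌ BrCH2COO- + H+
Ka = 10^(−2.92) = 1.20 × 10^-3
From the ICE table, Ka = x²/(0.0113 − x) = 1.20 × 10^-3.
Here C₀/Ka ≈ 9.42, so the small-x approximation fails. Use the quadratic:
x = (−Ka + √(Ka² + 4·Ka·C₀))/2 = 3.13 × 10^-3 M
pH = −log[H+] = −log(3.13 × 10^-3) = 2.50

pH = 2.50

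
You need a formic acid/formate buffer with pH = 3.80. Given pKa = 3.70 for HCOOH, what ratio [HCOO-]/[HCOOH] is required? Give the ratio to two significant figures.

pH = pKa + log(r) ⇒ log(r) = 3.80 − 3.70 = +0.10
r = [HCOO-]/[HCOOH] = 10^(+0.10) = 1.26

ratio = 1.3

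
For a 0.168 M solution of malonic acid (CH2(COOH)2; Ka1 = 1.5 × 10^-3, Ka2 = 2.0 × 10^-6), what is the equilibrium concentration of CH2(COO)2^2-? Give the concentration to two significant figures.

First ionization gives [H+] ≈ [CH2(COOH)COO-] = 1.51 × 10^-2 M.
Second step: Ka2 = [H+][CH2(COO)2^2-]/[CH2(COOH)COO-] ≈ [CH2(COO)2^2-] (since [H+] ≈ [CH2(COOH)COO-]).
So [CH2(COO)2^2-] ≈ Ka2.

2.0 × 10^-6 M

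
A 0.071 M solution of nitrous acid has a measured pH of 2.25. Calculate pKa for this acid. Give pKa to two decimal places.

pKa = 3.32

[H+] = 10^(-2.25) = 5.62 × 10^-3 M
At equilibrium [HA] = 0.071 − 5.62 × 10^-3 = 6.54 × 10^-2 M
Ka = [H+][A-]/[HA] = (5.62 × 10^-3)² / 6.54 × 10^-2 = 4.83 × 10^-4
pKa = -log(4.83 × 10^-4) = 3.32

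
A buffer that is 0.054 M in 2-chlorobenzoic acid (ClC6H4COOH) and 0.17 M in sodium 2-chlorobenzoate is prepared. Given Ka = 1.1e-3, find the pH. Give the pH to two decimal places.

pH = 3.46

pKa = −log(1.1 × 10^-3) = 2.959
pH = pKa + log([A⁻]/[HA]) = 2.959 + log(0.17/0.054)
pH = 2.959 + (+0.498) = 3.46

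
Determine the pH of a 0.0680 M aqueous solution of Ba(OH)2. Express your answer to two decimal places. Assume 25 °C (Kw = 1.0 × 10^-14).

Ba(OH)2 is a strong base (each formula unit releases 2 OH-); [OH-] = 0.136 M.
pOH = -log(0.136) = 0.87
pH = 14.00 - 0.87 = 13.13

pH = 13.13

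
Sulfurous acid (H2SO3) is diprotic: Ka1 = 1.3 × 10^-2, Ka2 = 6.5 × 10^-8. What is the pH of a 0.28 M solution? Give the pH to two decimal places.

Ka1 ≫ Ka2, so treat the first dissociation as the only significant source of H+.
Ka1 = x²/(0.28 − x) = 1.3 × 10^-2
Solving the quadratic: x = (−Ka1 + √(Ka1² + 4·Ka1·C₀))/2 = 5.42 × 10^-2 M
pH = −log(5.42 × 10^-2) = 1.27

pH = 1.27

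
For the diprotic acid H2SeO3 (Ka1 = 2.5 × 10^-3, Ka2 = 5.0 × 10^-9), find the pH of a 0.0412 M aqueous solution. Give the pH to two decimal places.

pH = 2.05

Ka1 ≫ Ka2, so treat the first dissociation as the only significant source of H+.
Ka1 = x²/(0.0412 − x) = 2.5 × 10^-3
Solving the quadratic: x = (−Ka1 + √(Ka1² + 4·Ka1·C₀))/2 = 8.98 × 10^-3 M
pH = −log(8.98 × 10^-3) = 2.05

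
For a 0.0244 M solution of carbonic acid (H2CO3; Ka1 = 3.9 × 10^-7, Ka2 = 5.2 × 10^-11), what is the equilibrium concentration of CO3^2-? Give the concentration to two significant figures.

5.2 × 10^-11 M

First ionization gives [H+] ≈ [HCO3-] = 9.75 × 10^-5 M.
Second step: Ka2 = [H+][CO3^2-]/[HCO3-] ≈ [CO3^2-] (since [H+] ≈ [HCO3-]).
So [CO3^2-] ≈ Ka2.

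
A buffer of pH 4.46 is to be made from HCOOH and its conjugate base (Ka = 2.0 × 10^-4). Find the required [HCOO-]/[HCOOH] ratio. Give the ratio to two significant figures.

pKa = -log(2.0 × 10^-4) = 3.699
pH = pKa + log(r) ⇒ log(r) = 4.46 − 3.699 = +0.761
r = [HCOO-]/[HCOOH] = 10^(+0.761) = 5.77

ratio = 5.8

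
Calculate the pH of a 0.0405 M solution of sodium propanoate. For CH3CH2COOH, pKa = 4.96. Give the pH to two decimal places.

CH3CH2COO- is the conjugate base of the weak acid CH3CH2COOH.
Ka = 10^(−4.96) = 1.10 × 10^-5
Kb = Kw/Ka = 1.0×10^-14 / 1.10 × 10^-5 = 9.09 × 10^-10
From the ICE table, Kb = x²/(0.0405 − x) = 9.09 × 10^-10.
Since Kb ≪ C₀, x ≈ √(Kb·C₀) = 6.07 × 10^-6 M.
pOH = 5.22, so pH = 14.00 − pOH = 8.78

pH = 8.78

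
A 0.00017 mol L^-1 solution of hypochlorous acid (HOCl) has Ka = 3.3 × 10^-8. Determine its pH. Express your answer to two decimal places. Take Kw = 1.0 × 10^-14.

HOCl ⇌ OCl- + H+
Ka = [H+]²/(0.00017 − [H+]) = 3.3 × 10^-8
Since Ka ≪ C₀, [H+] ≈ √(Ka·C₀) = 2.37 × 10^-6 M.
Check: 1.4% ionized — well under 5%, approximation valid.
pH = −log(2.37 × 10^-6) = 5.63

pH = 5.63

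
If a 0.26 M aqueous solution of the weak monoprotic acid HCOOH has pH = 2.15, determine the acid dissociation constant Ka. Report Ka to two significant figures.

[H+] = 10^(-2.15) = 7.08 × 10^-3 M
At equilibrium [HA] = 0.26 − 7.08 × 10^-3 = 2.53 × 10^-1 M
Ka = [H+][A-]/[HA] = (7.08 × 10^-3)² / 2.53 × 10^-1 = 2.0 × 10^-4

Ka = 2.0 × 10^-4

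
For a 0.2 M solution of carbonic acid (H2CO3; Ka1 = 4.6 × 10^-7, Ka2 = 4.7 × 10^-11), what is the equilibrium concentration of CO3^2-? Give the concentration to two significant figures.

4.7 × 10^-11 M

First ionization gives [H+] ≈ [HCO3-] = 3.03 × 10^-4 M.
Second step: Ka2 = [H+][CO3^2-]/[HCO3-] ≈ [CO3^2-] (since [H+] ≈ [HCO3-]).
So [CO3^2-] ≈ Ka2.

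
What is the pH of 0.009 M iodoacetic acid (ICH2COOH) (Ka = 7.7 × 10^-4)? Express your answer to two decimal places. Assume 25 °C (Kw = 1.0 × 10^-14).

ICH2COOH ⇌ ICH2COO- + H+
From the ICE table, Ka = [H+]²/(0.009 − [H+]) = 7.7 × 10^-4.
[H+] is not negligible relative to C₀; solve [H+]² + 0.00077·[H+] − 6.93e-06 = 0.
[H+] = (−Ka + √(Ka² + 4·Ka·C₀))/2 = 2.28 × 10^-3 M
pH = −log(2.28 × 10^-3) = 2.64

pH = 2.64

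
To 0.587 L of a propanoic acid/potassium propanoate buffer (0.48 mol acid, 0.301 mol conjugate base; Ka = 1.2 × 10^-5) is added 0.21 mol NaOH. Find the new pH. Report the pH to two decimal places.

OH- converts CH3CH2COOH to CH3CH2COO-: CH3CH2COOH → 0.27 mol, CH3CH2COO- → 0.511 mol.
pKa = −log(1.2 × 10^-5) = 4.921
pH = pKa + log(n_CH3CH2COO-/n_CH3CH2COOH) = 4.921 + log(0.511/0.27) = 4.921 + (+0.277)

pH = 5.20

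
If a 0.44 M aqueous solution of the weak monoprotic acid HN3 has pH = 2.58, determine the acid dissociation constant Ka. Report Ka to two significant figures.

Ka = 1.6 × 10^-5

[H+] = 10^(-2.58) = 2.63 × 10^-3 M
At equilibrium [HA] = 0.44 − 2.63 × 10^-3 = 4.37 × 10^-1 M
Ka = [H+][A-]/[HA] = (2.63 × 10^-3)² / 4.37 × 10^-1 = 1.6 × 10^-5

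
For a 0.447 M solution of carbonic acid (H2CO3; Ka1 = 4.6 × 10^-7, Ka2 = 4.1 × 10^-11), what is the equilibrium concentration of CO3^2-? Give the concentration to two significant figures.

4.1 × 10^-11 M

First ionization gives [H+] ≈ [HCO3-] = 4.53 × 10^-4 M.
Second step: Ka2 = [H+][CO3^2-]/[HCO3-] ≈ [CO3^2-] (since [H+] ≈ [HCO3-]).
So [CO3^2-] ≈ Ka2.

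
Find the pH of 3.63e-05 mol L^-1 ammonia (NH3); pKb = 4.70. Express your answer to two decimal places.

NH3 + H2O ⇌ NH4+ + OH-
Kb = 10^(−4.70) = 2.00 × 10^-5
From the ICE table, Kb = [OH-]²/(3.63e-05 − [OH-]) = 2.00 × 10^-5.
Here C₀/Kb ≈ 1.81, so the small-[OH-] approximation fails. Use the quadratic:
[OH-] = [−2e-05 + √(2e-05² + 2.9e-09)]/2 = 1.87 × 10^-5 M
pOH = −log(1.87 × 10^-5) = 4.73; pH = 14.00 − 4.73 = 9.27

pH = 9.27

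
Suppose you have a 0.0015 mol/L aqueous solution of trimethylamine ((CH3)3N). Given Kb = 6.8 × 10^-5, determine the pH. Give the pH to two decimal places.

(CH3)3N + H2O ⇌ (CH3)3NH+ + OH-
Kb = x²/(0.0015 − x) = 6.8 × 10^-5
Here C₀/Kb ≈ 22.1, so the small-x approximation fails. Use the quadratic:
x = (−Kb + √(Kb² + 4·Kb·C₀))/2 = 2.87 × 10^-4 M
pOH = 3.54, so pH = 14.00 − pOH = 10.46

pH = 10.46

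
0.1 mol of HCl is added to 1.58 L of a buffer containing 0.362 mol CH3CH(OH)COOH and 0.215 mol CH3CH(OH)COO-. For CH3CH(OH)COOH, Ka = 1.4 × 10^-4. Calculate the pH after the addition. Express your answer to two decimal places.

pH = 3.25

After neutralization: n(CH3CH(OH)COOH) = 0.462 mol, n(CH3CH(OH)COO-) = 0.115 mol.
pKa = −log(1.4 × 10^-4) = 3.854
pH = pKa + log(n_CH3CH(OH)COO-/n_CH3CH(OH)COOH) = 3.854 + log(0.115/0.462) = 3.854 + (-0.604)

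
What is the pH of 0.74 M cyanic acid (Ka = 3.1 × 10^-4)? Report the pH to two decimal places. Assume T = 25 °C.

HOCN ⇌ OCN- + H+
Ka = [H+]²/(0.74 − [H+]) = 3.1 × 10^-4
Assume [H+] ≪ 0.74: [H+] ≈ √(3.1 × 10^-4 × 0.74) = 1.51 × 10^-2 M
pH = −log(1.51 × 10^-2) = 1.82

pH = 1.82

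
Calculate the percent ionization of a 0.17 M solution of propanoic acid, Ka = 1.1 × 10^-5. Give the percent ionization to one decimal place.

0.8%

CH3CH2COOH ⇌ CH3CH2COO- + H+; let x = [H+] at equilibrium.
x ≈ √(Ka·C₀) = √(1.1 × 10^-5 × 0.17) = 1.37 × 10^-3 M
Fraction ionized = 1.37 × 10^-3 / 0.17 = 0.0081 → 0.8%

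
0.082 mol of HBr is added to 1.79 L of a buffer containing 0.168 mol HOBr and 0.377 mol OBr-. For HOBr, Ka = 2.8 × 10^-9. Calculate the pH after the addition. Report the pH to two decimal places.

Added H+ converts OBr- to HOBr: HOBr → 0.25 mol, OBr- → 0.295 mol.
pKa = −log(2.8 × 10^-9) = 8.553
Henderson–Hasselbalch with mole ratio 0.295/0.25: pH = 8.553 + (+0.072)

pH = 8.62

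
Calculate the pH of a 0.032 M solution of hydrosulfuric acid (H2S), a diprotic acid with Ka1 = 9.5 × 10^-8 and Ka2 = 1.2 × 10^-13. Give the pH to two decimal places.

pH = 4.26

Ka1 ≫ Ka2, so treat the first dissociation as the only significant source of H+.
Ka1 = x²/(0.032 − x) = 9.5 × 10^-8
x ≈ √(9.5 × 10^-8 × 0.032) = 5.51 × 10^-5 M
pH = −log(5.51 × 10^-5) = 4.26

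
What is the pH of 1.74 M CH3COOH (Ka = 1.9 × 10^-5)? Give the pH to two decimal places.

CH3COOH ⇌ CH3COO- + H+
Ka = x²/(1.74 − x) = 1.9 × 10^-5
Neglecting x in the denominator: x = √(1.9 × 10^-5 × 1.74) = 5.75 × 10^-3 M
Check: 0.33% ionized — well under 5%, approximation valid.
pH = −log(5.75 × 10^-3) = 2.24

pH = 2.24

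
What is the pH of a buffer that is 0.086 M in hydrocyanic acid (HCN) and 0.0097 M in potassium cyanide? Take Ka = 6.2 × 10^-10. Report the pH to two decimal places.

pH = 8.26

pKa = −log(6.2 × 10^-10) = 9.208
Henderson–Hasselbalch: pH = pKa + log([CN-]/[HCN]) = 9.208 + log(0.0097/0.086)
pH = 9.208 + (-0.948) = 8.26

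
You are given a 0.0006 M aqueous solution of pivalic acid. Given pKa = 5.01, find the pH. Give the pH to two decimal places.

pH = 4.14

(CH3)3CCOOH ⇌ (CH3)3CCOO- + H+
Ka = 10^(−5.01) = 9.77 × 10^-6
Ka = [H+]²/(0.0006 − [H+]) = 9.77 × 10^-6
Here C₀/Ka ≈ 61.4, so the small-[H+] approximation fails. Use the quadratic:
[H+] = [−9.77e-06 + √(9.77e-06² + 2.34e-08)]/2 = 7.18 × 10^-5 M
pH = −log(7.18 × 10^-5) = 4.14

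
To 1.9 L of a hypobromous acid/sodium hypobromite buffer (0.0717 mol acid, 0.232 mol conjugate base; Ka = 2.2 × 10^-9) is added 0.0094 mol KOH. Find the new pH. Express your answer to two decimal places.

After neutralization: n(HOBr) = 0.0623 mol, n(OBr-) = 0.241 mol.
pKa = −log(2.2 × 10^-9) = 8.658
pH = pKa + log([A⁻]/[HA]) = 8.658 + log(0.241/0.0623) = 8.658 +0.588

pH = 9.25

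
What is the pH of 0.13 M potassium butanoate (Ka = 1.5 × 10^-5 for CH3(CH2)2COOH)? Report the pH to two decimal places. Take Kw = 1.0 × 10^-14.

CH3(CH2)2COO- is the conjugate base of the weak acid CH3(CH2)2COOH.
Kb = Kw/Ka = 1.0×10^-14 / 1.5 × 10^-5 = 6.67 × 10^-10
From the ICE table, Kb = x²/(0.13 − x) = 6.67 × 10^-10.
Since Kb ≪ C₀, x ≈ √(Kb·C₀) = 9.31 × 10^-6 M.
Check: 0.0072% ionized — well under 5%, approximation valid.
pOH = −log(9.31 × 10^-6) = 5.03; pH = 14.00 − 5.03 = 8.97

pH = 8.97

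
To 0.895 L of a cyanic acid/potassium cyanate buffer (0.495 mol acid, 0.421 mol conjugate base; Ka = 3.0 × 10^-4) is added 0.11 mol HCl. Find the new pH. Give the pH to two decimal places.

pH = 3.23

Added H+ converts OCN- to HOCN: HOCN → 0.605 mol, OCN- → 0.311 mol.
pKa = −log(3.0 × 10^-4) = 3.523
pH = pKa + log([A⁻]/[HA]) = 3.523 + log(0.311/0.605) = 3.523 -0.289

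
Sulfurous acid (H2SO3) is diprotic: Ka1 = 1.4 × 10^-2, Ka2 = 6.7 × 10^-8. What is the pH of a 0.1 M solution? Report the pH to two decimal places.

Since Ka1 ≫ Ka2, the first ionization dominates [H+].
Ka1 = x²/(0.1 − x) = 1.4 × 10^-2
Solving the quadratic: x = (−Ka1 + √(Ka1² + 4·Ka1·C₀))/2 = 3.11 × 10^-2 M
pH = −log(3.11 × 10^-2) = 1.51

pH = 1.51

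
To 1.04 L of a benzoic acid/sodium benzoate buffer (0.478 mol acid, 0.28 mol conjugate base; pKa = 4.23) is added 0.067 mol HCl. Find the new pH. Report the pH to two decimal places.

After neutralization: n(C6H5COOH) = 0.545 mol, n(C6H5COO-) = 0.213 mol.
pH = pKa + log(n_C6H5COO-/n_C6H5COOH) = 4.23 + log(0.213/0.545) = 4.23 + (-0.408)

pH = 3.82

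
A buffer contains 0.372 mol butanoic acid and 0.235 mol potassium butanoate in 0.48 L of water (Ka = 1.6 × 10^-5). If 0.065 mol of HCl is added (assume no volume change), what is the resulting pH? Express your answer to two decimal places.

pH = 4.39

After neutralization: n(CH3(CH2)2COOH) = 0.437 mol, n(CH3(CH2)2COO-) = 0.17 mol.
pKa = −log(1.6 × 10^-5) = 4.796
Henderson–Hasselbalch with mole ratio 0.17/0.437: pH = 4.796 + (-0.410)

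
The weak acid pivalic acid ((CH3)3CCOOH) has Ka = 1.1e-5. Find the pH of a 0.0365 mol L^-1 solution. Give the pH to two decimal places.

(CH3)3CCOOH ⇌ (CH3)3CCOO- + H+
From the ICE table, Ka = [H+]²/(0.0365 − [H+]) = 1.1 × 10^-5.
Assume [H+] ≪ 0.0365: [H+] ≈ √(1.1 × 10^-5 × 0.0365) = 6.34 × 10^-4 M
([H+]/C₀ = 1.7% < 5%, so the approximation holds.)
pH = −log[H+] = −log(6.34 × 10^-4) = 3.20

pH = 3.20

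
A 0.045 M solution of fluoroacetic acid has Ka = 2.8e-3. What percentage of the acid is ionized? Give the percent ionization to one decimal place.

22.0%

FCH2COOH ⇌ FCH2COO- + H+; let x = [H+] at equilibrium.
Solve x² + 0.0028x − 0.000126 = 0 → x = 9.91 × 10^-3 M
Fraction ionized = 9.91 × 10^-3 / 0.045 = 0.2202 → 22.0%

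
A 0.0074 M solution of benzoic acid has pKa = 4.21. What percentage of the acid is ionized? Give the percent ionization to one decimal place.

C6H5COOH ⇌ C6H5COO- + H+; let x = [H+] at equilibrium.
Ka = 10^(−4.21) = 6.17 × 10^-5
Solve x² + 6.17e-05x − 4.57e-07 = 0 → x = 6.46 × 10^-4 M
% ionization = x/C₀ × 100% = 6.46 × 10^-4/0.0074 × 100% = 8.7%

8.7%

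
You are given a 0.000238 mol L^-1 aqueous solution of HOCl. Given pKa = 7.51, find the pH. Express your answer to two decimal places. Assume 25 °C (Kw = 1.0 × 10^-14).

pH = 5.57

HOCl ⇌ OCl- + H+
Ka = 10^(−7.51) = 3.09 × 10^-8
From the ICE table, Ka = x²/(0.000238 − x) = 3.09 × 10^-8.
Since Ka ≪ C₀, x ≈ √(Ka·C₀) = 2.71 × 10^-6 M.
Check: 1.1% ionized — well under 5%, approximation valid.
pH = −log(2.71 × 10^-6) = 5.57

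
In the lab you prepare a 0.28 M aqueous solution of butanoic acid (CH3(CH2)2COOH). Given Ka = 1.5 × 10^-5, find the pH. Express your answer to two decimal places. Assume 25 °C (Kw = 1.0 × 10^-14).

CH3(CH2)2COOH ⇌ CH3(CH2)2COO- + H+
From the ICE table, Ka = [H+]²/(0.28 − [H+]) = 1.5 × 10^-5.
Since Ka ≪ C₀, [H+] ≈ √(Ka·C₀) = 2.05 × 10^-3 M.
pH = −log(2.05 × 10^-3) = 2.69

pH = 2.69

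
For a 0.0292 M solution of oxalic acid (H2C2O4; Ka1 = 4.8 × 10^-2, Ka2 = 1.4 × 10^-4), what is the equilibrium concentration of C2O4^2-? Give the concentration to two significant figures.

First ionization gives [H+] ≈ [HC2O4-] = 2.05 × 10^-2 M.
Second step: Ka2 = [H+][C2O4^2-]/[HC2O4-] ≈ [C2O4^2-] (since [H+] ≈ [HC2O4-]).
So [C2O4^2-] ≈ Ka2.

1.4 × 10^-4 M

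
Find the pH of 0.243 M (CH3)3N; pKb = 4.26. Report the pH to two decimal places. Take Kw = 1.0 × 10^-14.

pH = 11.56

(CH3)3N + H2O ⇌ (CH3)3NH+ + OH-
Kb = 10^(−4.26) = 5.50 × 10^-5
From the ICE table, Kb = x²/(0.243 − x) = 5.50 × 10^-5.
Since Kb ≪ C₀, x ≈ √(Kb·C₀) = 3.66 × 10^-3 M.
pOH = −log(3.66 × 10^-3) = 2.44; pH = 14.00 − 2.44 = 11.56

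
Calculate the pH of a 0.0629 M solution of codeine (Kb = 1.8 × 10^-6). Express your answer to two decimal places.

pH = 10.53

C18H21NO3 + H2O ⇌ C18H22NO3+ + OH-
Kb = x²/(0.0629 − x) = 1.8 × 10^-6
Since Kb ≪ C₀, x ≈ √(Kb·C₀) = 3.36 × 10^-4 M.
pOH = −log(3.36 × 10^-4) = 3.47; pH = 14.00 − 3.47 = 10.53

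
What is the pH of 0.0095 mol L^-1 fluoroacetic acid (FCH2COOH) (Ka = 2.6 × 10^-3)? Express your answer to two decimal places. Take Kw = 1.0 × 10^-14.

pH = 2.42

FCH2COOH ⇌ FCH2COO- + H+
Ka = [H+]²/(0.0095 − [H+]) = 2.6 × 10^-3
Here C₀/Ka ≈ 3.65, so the small-[H+] approximation fails. Use the quadratic:
[H+] = (−Ka + √(Ka² + 4·Ka·C₀))/2 = 3.84 × 10^-3 M
pH = −log(3.84 × 10^-3) = 2.42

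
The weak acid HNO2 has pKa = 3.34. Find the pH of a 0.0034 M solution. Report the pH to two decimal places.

HNO2 ⇌ NO2- + H+
Ka = 10^(−3.34) = 4.57 × 10^-4
Ka = [H+]²/(0.0034 − [H+]) = 4.57 × 10^-4
The 5% rule fails; solving [H+]² + Ka·[H+] − Ka·C₀ = 0 exactly:
[H+] = (−Ka + √(Ka² + 4·Ka·C₀))/2 = 1.04 × 10^-3 M
pH = −log[H+] = −log(1.04 × 10^-3) = 2.98

pH = 2.98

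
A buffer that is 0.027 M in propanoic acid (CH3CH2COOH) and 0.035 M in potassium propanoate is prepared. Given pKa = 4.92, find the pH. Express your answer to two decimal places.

pH = 5.03

Using pH = pKa + log([base]/[acid]) with [base]/[acid] = 0.035/0.027:
pH = 4.92 + (+0.113) = 5.03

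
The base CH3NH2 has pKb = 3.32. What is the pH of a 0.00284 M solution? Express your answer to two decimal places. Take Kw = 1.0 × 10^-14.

pH = 10.98

CH3NH2 + H2O ⇌ CH3NH3+ + OH-
Kb = 10^(−3.32) = 4.79 × 10^-4
From the ICE table, Kb = [OH-]²/(0.00284 − [OH-]) = 4.79 × 10^-4.
The 5% rule fails; solving [OH-]² + Kb·[OH-] − Kb·C₀ = 0 exactly:
[OH-] = [−0.000479 + √(0.000479² + 5.44e-06)]/2 = 9.51 × 10^-4 M
pOH = −log(9.51 × 10^-4) = 3.02; pH = 14.00 − 3.02 = 10.98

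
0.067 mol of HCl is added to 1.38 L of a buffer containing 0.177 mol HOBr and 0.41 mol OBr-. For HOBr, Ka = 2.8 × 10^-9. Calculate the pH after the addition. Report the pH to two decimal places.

After neutralization: n(HOBr) = 0.244 mol, n(OBr-) = 0.343 mol.
pKa = −log(2.8 × 10^-9) = 8.553
Henderson–Hasselbalch with mole ratio 0.343/0.244: pH = 8.553 + (+0.148)

pH = 8.70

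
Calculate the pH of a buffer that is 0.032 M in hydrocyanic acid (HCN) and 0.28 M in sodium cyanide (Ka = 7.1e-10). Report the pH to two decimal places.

pKa = −log(7.1 × 10^-10) = 9.149
pH = pKa + log([A⁻]/[HA]) = 9.149 + log(0.28/0.032)
pH = 9.149 + (+0.942) = 10.09

pH = 10.09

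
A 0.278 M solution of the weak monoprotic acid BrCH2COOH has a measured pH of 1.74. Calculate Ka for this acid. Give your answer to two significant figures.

Ka = 1.3 × 10^-3

[H+] = 10^(-1.74) = 1.82 × 10^-2 M
At equilibrium [HA] = 0.278 − 1.82 × 10^-2 = 2.60 × 10^-1 M
Ka = [H+][A-]/[HA] = (1.82 × 10^-2)² / 2.60 × 10^-1 = 1.3 × 10^-3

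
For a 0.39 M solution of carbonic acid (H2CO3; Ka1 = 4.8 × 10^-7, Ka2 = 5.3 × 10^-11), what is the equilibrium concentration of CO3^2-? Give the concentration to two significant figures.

5.3 × 10^-11 M

First ionization gives [H+] ≈ [HCO3-] = 4.33 × 10^-4 M.
Second step: Ka2 = [H+][CO3^2-]/[HCO3-] ≈ [CO3^2-] (since [H+] ≈ [HCO3-]).
So [CO3^2-] ≈ Ka2.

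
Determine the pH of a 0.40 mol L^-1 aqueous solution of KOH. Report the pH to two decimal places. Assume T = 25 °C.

KOH is a strong base; [OH-] = 0.4 M.
pOH = -log(0.4) = 0.40
pH = 14.00 - 0.40 = 13.60

pH = 13.60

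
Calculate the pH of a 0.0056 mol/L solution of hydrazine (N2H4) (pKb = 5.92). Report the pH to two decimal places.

N2H4 + H2O ⇌ N2H5+ + OH-
Kb = 10^(−5.92) = 1.20 × 10^-6
From the ICE table, Kb = [OH-]²/(0.0056 − [OH-]) = 1.20 × 10^-6.
Since Kb ≪ C₀, [OH-] ≈ √(Kb·C₀) = 8.20 × 10^-5 M.
([OH-]/C₀ = 1.5% < 5%, so the approximation holds.)
pOH = −log(8.20 × 10^-5) = 4.09; pH = 14.00 − 4.09 = 9.91

pH = 9.91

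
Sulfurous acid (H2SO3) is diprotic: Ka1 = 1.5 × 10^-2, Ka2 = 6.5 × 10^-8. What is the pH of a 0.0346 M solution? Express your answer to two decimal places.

Ka1 ≫ Ka2, so treat the first dissociation as the only significant source of H+.
Ka1 = x²/(0.0346 − x) = 1.5 × 10^-2
Solving the quadratic: x = (−Ka1 + √(Ka1² + 4·Ka1·C₀))/2 = 1.65 × 10^-2 M
pH = −log(1.65 × 10^-2) = 1.78

pH = 1.78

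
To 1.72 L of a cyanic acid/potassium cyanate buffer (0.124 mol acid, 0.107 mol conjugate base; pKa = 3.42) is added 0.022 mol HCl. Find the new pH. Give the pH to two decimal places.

Added H+ converts OCN- to HOCN: HOCN → 0.146 mol, OCN- → 0.085 mol.
pH = pKa + log([A⁻]/[HA]) = 3.42 + log(0.085/0.146) = 3.42 -0.235

pH = 3.19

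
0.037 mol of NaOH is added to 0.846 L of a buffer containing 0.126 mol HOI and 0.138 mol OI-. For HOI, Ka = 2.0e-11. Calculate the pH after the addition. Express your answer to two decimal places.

OH- converts HOI to OI-: HOI → 0.089 mol, OI- → 0.175 mol.
pKa = −log(2.0 × 10^-11) = 10.699
pH = pKa + log(n_OI-/n_HOI) = 10.699 + log(0.175/0.089) = 10.699 + (+0.294)

pH = 10.99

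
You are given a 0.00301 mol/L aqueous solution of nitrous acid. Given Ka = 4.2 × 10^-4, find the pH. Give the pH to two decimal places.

HNO2 ⇌ NO2- + H+
From the ICE table, Ka = x²/(0.00301 − x) = 4.2 × 10^-4.
Here C₀/Ka ≈ 7.17, so the small-x approximation fails. Use the quadratic:
x = (−Ka + √(Ka² + 4·Ka·C₀))/2 = 9.34 × 10^-4 M
pH = −log[H+] = −log(9.34 × 10^-4) = 3.03

pH = 3.03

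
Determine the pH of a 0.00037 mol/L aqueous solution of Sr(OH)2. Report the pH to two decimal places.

Sr(OH)2 is a strong base (each formula unit releases 2 OH-); [OH-] = 0.00074 M.
pOH = -log(0.00074) = 3.13
pH = 14.00 - 3.13 = 10.87

pH = 10.87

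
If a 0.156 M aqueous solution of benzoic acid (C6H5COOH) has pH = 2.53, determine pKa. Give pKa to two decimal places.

pKa = 4.24

[H+] = 10^(-2.53) = 2.95 × 10^-3 M
At equilibrium [HA] = 0.156 − 2.95 × 10^-3 = 1.53 × 10^-1 M
Ka = [H+][A-]/[HA] = (2.95 × 10^-3)² / 1.53 × 10^-1 = 5.69 × 10^-5
pKa = -log(5.69 × 10^-5) = 4.24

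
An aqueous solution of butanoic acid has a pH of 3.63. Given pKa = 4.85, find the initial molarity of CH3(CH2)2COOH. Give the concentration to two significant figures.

[H+] = 10^(-3.63) = 2.34 × 10^-4 M = x
Ka = 10^(−4.85) = 1.41 × 10^-5
Ka = x²/(C₀ − x) ⇒ C₀ = x + x²/Ka
C₀ = 2.34 × 10^-4 + (2.34 × 10^-4)²/(1.41 × 10^-5) = 4.12 × 10^-3 M

C₀ = 4.1 × 10^-3 M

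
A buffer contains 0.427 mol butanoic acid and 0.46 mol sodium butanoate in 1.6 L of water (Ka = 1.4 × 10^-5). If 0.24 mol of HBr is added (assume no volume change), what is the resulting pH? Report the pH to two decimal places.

pH = 4.37

After neutralization: n(CH3(CH2)2COOH) = 0.667 mol, n(CH3(CH2)2COO-) = 0.22 mol.
pKa = −log(1.4 × 10^-5) = 4.854
pH = pKa + log(n_CH3(CH2)2COO-/n_CH3(CH2)2COOH) = 4.854 + log(0.22/0.667) = 4.854 + (-0.482)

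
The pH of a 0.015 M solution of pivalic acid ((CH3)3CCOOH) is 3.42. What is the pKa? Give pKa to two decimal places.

pKa = 5.00

[H+] = 10^(-3.42) = 3.80 × 10^-4 M
At equilibrium [HA] = 0.015 − 3.80 × 10^-4 = 1.46 × 10^-2 M
Ka = [H+][A-]/[HA] = (3.80 × 10^-4)² / 1.46 × 10^-2 = 9.89 × 10^-6
pKa = -log(9.89 × 10^-6) = 5.00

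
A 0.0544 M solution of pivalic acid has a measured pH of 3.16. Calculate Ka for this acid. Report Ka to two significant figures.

[H+] = 10^(-3.16) = 6.92 × 10^-4 M
At equilibrium [HA] = 0.0544 − 6.92 × 10^-4 = 5.37 × 10^-2 M
Ka = [H+][A-]/[HA] = (6.92 × 10^-4)² / 5.37 × 10^-2 = 8.9 × 10^-6

Ka = 8.9 × 10^-6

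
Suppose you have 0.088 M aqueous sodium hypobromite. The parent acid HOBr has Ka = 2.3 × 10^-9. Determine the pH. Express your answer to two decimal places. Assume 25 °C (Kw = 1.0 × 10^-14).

pH = 10.79

OBr- is the conjugate base of the weak acid HOBr.
Kb = Kw/Ka = 1.0×10^-14 / 2.3 × 10^-9 = 4.35 × 10^-6
Kb = x²/(0.088 − x) = 4.35 × 10^-6
Since Kb ≪ C₀, x ≈ √(Kb·C₀) = 6.19 × 10^-4 M.
pOH = 3.21, so pH = 14.00 − pOH = 10.79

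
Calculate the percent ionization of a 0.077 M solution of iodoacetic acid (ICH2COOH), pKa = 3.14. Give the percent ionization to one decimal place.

9.2%

ICH2COOH ⇌ ICH2COO- + H+; let x = [H+] at equilibrium.
Ka = 10^(−3.14) = 7.24 × 10^-4
Ka = x²/(C₀ − x); solving the quadratic gives x = 7.11 × 10^-3 M.
% ionization = x/C₀ × 100% = 7.11 × 10^-3/0.077 × 100% = 9.2%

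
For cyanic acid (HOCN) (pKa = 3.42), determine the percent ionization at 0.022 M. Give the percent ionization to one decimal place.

HOCN ⇌ OCN- + H+; let x = [H+] at equilibrium.
Ka = 10^(−3.42) = 3.80 × 10^-4
Solve x² + 0.00038x − 8.36e-06 = 0 → x = 2.71 × 10^-3 M
% ionization = x/C₀ × 100% = 2.71 × 10^-3/0.022 × 100% = 12.3%

12.3%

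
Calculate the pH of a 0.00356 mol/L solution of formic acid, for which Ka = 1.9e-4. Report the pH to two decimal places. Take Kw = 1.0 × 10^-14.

HCOOH ⇌ HCOO- + H+
Ka = [H+]²/(0.00356 − [H+]) = 1.9 × 10^-4
[H+] is not negligible relative to C₀; solve [H+]² + 0.00019·[H+] − 6.76e-07 = 0.
[H+] = [−0.00019 + √(0.00019² + 2.71e-06)]/2 = 7.33 × 10^-4 M
pH = −log[H+] = −log(7.33 × 10^-4) = 3.13

pH = 3.13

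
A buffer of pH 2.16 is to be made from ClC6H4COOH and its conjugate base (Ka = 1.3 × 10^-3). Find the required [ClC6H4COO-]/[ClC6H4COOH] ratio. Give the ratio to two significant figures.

ratio = 0.19

pKa = -log(1.3 × 10^-3) = 2.886
pH = pKa + log(r) ⇒ log(r) = 2.16 − 2.886 = -0.726
r = [ClC6H4COO-]/[ClC6H4COOH] = 10^(-0.726) = 0.188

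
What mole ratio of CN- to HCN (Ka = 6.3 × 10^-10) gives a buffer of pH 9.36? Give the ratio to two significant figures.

pKa = -log(6.3 × 10^-10) = 9.201
pH = pKa + log(r) ⇒ log(r) = 9.36 − 9.201 = +0.159
r = [CN-]/[HCN] = 10^(+0.159) = 1.44

ratio = 1.4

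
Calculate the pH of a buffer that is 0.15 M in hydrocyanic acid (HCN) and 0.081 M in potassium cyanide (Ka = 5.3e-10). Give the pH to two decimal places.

pKa = −log(5.3 × 10^-10) = 9.276
pH = pKa + log([A⁻]/[HA]) = 9.276 + log(0.081/0.15)
pH = 9.276 + (-0.268) = 9.01

pH = 9.01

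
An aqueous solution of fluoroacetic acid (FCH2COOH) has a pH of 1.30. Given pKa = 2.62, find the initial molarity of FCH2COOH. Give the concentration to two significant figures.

C₀ = 1.1 M

[H+] = 10^(-1.30) = 5.01 × 10^-2 M = x
Ka = 10^(−2.62) = 2.40 × 10^-3
Ka = x²/(C₀ − x) ⇒ C₀ = x + x²/Ka
C₀ = 5.01 × 10^-2 + (5.01 × 10^-2)²/(2.40 × 10^-3) = 1.10 M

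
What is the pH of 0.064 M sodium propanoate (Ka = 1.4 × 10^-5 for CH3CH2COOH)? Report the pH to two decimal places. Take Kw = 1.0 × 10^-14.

pH = 8.83

CH3CH2COO- is the conjugate base of the weak acid CH3CH2COOH.
Kb = Kw/Ka = 1.0×10^-14 / 1.4 × 10^-5 = 7.14 × 10^-10
Kb = [OH-]²/(0.064 − [OH-]) = 7.14 × 10^-10
Neglecting [OH-] in the denominator: [OH-] = √(7.14 × 10^-10 × 0.064) = 6.76 × 10^-6 M
([OH-]/C₀ = 0.011% < 5%, so the approximation holds.)
pOH = 5.17, so pH = 14.00 − pOH = 8.83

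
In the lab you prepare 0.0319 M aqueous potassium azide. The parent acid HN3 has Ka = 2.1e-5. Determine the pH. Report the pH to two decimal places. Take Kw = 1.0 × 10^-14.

N3- is the conjugate base of the weak acid HN3.
Kb = Kw/Ka = 1.0×10^-14 / 2.1 × 10^-5 = 4.76 × 10^-10
Let x = [OH-] at equilibrium. Kb = x²/(0.0319 − x).
Neglecting x in the denominator: x = √(4.76 × 10^-10 × 0.0319) = 3.90 × 10^-6 M
pOH = 5.41, so pH = 14.00 − pOH = 8.59

pH = 8.59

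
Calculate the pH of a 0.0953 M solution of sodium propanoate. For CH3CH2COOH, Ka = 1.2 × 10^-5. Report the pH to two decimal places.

CH3CH2COO- is the conjugate base of the weak acid CH3CH2COOH.
Kb = Kw/Ka = 1.0×10^-14 / 1.2 × 10^-5 = 8.33 × 10^-10
From the ICE table, Kb = x²/(0.0953 − x) = 8.33 × 10^-10.
Since Kb ≪ C₀, x ≈ √(Kb·C₀) = 8.91 × 10^-6 M.
(x/C₀ = 0.0093% < 5%, so the approximation holds.)
pOH = −log(8.91 × 10^-6) = 5.05; pH = 14.00 − 5.05 = 8.95

pH = 8.95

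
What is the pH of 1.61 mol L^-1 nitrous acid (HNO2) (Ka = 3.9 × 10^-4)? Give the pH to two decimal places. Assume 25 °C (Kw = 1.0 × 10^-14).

HNO2 ⇌ NO2- + H+
Ka = x²/(1.61 − x) = 3.9 × 10^-4
Assume x ≪ 1.61: x ≈ √(3.9 × 10^-4 × 1.61) = 2.51 × 10^-2 M
pH = −log[H+] = −log(2.51 × 10^-2) = 1.60

pH = 1.60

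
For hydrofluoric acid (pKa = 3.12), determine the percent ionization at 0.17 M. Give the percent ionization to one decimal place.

6.5%

HF ⇌ F- + H+; let x = [H+] at equilibrium.
Ka = 10^(−3.12) = 7.59 × 10^-4
Ka = x²/(C₀ − x); solving the quadratic gives x = 1.10 × 10^-2 M.
% ionization = x/C₀ × 100% = 1.10 × 10^-2/0.17 × 100% = 6.5%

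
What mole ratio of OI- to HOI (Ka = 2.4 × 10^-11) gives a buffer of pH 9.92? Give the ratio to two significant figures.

pKa = -log(2.4 × 10^-11) = 10.620
pH = pKa + log(r) ⇒ log(r) = 9.92 − 10.620 = -0.700
r = [OI-]/[HOI] = 10^(-0.700) = 0.2

ratio = 0.20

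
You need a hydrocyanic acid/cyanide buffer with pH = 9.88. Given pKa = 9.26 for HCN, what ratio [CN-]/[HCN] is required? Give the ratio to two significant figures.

ratio = 4.2

pH = pKa + log(r) ⇒ log(r) = 9.88 − 9.26 = +0.62
r = [CN-]/[HCN] = 10^(+0.62) = 4.17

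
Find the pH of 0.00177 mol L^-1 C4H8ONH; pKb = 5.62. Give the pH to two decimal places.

pH = 9.81

C4H8ONH + H2O ⇌ C4H8ONH2+ + OH-
Kb = 10^(−5.62) = 2.40 × 10^-6
Let x = [OH-] at equilibrium. Kb = x²/(0.00177 − x).
Since Kb ≪ C₀, x ≈ √(Kb·C₀) = 6.52 × 10^-5 M.
(x/C₀ = 3.7% < 5%, so the approximation holds.)
pOH = 4.19, so pH = 14.00 − pOH = 9.81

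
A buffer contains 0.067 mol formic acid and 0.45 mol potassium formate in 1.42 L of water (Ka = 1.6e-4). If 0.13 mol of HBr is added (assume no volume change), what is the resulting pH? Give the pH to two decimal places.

pH = 4.01

Added H+ converts HCOO- to HCOOH: HCOOH → 0.197 mol, HCOO- → 0.32 mol.
pKa = −log(1.6 × 10^-4) = 3.796
pH = pKa + log(n_HCOO-/n_HCOOH) = 3.796 + log(0.32/0.197) = 3.796 + (+0.211)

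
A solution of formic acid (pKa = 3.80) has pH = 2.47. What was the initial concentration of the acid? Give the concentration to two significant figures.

C₀ = 7.6 × 10^-2 M

[H+] = 10^(-2.47) = 3.39 × 10^-3 M = x
Ka = 10^(−3.80) = 1.58 × 10^-4
Ka = x²/(C₀ − x) ⇒ C₀ = x + x²/Ka
C₀ = 3.39 × 10^-3 + (3.39 × 10^-3)²/(1.58 × 10^-4) = 7.61 × 10^-2 M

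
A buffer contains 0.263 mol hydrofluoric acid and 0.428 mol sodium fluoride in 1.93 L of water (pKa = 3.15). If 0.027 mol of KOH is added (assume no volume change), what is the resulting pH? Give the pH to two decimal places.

pH = 3.44

After neutralization: n(HF) = 0.236 mol, n(F-) = 0.455 mol.
pH = pKa + log(n_F-/n_HF) = 3.15 + log(0.455/0.236) = 3.15 + (+0.285)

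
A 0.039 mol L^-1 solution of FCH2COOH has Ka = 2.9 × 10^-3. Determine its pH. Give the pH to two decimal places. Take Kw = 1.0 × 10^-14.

FCH2COOH ⇌ FCH2COO- + H+
Ka = [H+]²/(0.039 − [H+]) = 2.9 × 10^-3
[H+] is not negligible relative to C₀; solve [H+]² + 0.0029·[H+] − 0.000113 = 0.
[H+] = (−Ka + √(Ka² + 4·Ka·C₀))/2 = 9.28 × 10^-3 M
pH = −log(9.28 × 10^-3) = 2.03

pH = 2.03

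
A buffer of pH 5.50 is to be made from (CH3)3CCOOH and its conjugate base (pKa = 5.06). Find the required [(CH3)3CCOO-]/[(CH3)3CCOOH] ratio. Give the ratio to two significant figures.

ratio = 2.8

pH = pKa + log(r) ⇒ log(r) = 5.50 − 5.06 = +0.44
r = [(CH3)3CCOO-]/[(CH3)3CCOOH] = 10^(+0.44) = 2.75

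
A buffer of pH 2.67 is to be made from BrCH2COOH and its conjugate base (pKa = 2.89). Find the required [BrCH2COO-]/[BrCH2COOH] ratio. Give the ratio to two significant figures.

ratio = 0.60

pH = pKa + log(r) ⇒ log(r) = 2.67 − 2.89 = -0.22
r = [BrCH2COO-]/[BrCH2COOH] = 10^(-0.22) = 0.603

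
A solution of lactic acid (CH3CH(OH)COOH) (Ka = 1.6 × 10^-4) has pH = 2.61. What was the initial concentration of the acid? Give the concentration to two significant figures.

C₀ = 4.0 × 10^-2 M

[H+] = 10^(-2.61) = 2.45 × 10^-3 M = x
Ka = x²/(C₀ − x) ⇒ C₀ = x + x²/Ka
C₀ = 2.45 × 10^-3 + (2.45 × 10^-3)²/(1.6 × 10^-4) = 4.00 × 10^-2 M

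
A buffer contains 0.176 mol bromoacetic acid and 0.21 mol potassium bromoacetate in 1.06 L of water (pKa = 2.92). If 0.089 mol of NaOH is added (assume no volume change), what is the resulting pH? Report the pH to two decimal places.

OH- converts BrCH2COOH to BrCH2COO-: BrCH2COOH → 0.087 mol, BrCH2COO- → 0.299 mol.
pH = pKa + log(n_BrCH2COO-/n_BrCH2COOH) = 2.92 + log(0.299/0.087) = 2.92 + (+0.536)

pH = 3.46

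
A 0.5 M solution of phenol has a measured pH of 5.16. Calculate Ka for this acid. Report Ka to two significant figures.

Ka = 9.6 × 10^-11

[H+] = 10^(-5.16) = 6.92 × 10^-6 M
At equilibrium [HA] = 0.5 − 6.92 × 10^-6 = 5.00 × 10^-1 M
Ka = [H+][A-]/[HA] = (6.92 × 10^-6)² / 5.00 × 10^-1 = 9.6 × 10^-11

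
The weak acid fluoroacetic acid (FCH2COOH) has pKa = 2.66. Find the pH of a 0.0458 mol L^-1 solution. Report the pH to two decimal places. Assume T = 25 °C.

pH = 2.05

FCH2COOH ⇌ FCH2COO- + H+
Ka = 10^(−2.66) = 2.19 × 10^-3
Ka = x²/(0.0458 − x) = 2.19 × 10^-3
Here C₀/Ka ≈ 20.9, so the small-x approximation fails. Use the quadratic:
x = (−Ka + √(Ka² + 4·Ka·C₀))/2 = 8.98 × 10^-3 M
pH = −log(8.98 × 10^-3) = 2.05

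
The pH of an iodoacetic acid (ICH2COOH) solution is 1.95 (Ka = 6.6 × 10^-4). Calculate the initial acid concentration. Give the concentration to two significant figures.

[H+] = 10^(-1.95) = 1.12 × 10^-2 M = x
Ka = x²/(C₀ − x) ⇒ C₀ = x + x²/Ka
C₀ = 1.12 × 10^-2 + (1.12 × 10^-2)²/(6.6 × 10^-4) = 2.01 × 10^-1 M

C₀ = 2.0 × 10^-1 M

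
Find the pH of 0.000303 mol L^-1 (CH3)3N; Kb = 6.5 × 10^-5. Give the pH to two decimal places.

pH = 10.05

(CH3)3N + H2O ⇌ (CH3)3NH+ + OH-
From the ICE table, Kb = [OH-]²/(0.000303 − [OH-]) = 6.5 × 10^-5.
The 5% rule fails; solving [OH-]² + Kb·[OH-] − Kb·C₀ = 0 exactly:
[OH-] = [−6.5e-05 + √(6.5e-05² + 7.88e-08)]/2 = 1.12 × 10^-4 M
pOH = 3.95, so pH = 14.00 − pOH = 10.05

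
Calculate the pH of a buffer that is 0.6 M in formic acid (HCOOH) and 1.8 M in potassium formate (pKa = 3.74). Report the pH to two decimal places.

Using pH = pKa + log([base]/[acid]) with [base]/[acid] = 1.8/0.6:
pH = 3.74 + (+0.477) = 4.22

pH = 4.22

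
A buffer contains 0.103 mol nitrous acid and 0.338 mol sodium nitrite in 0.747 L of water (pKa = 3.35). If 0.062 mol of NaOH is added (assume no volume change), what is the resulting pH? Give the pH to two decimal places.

pH = 4.34

After neutralization: n(HNO2) = 0.041 mol, n(NO2-) = 0.4 mol.
Henderson–Hasselbalch with mole ratio 0.4/0.041: pH = 3.35 + (+0.989)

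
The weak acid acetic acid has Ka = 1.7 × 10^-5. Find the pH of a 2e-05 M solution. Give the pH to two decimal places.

CH3COOH ⇌ CH3COO- + H+
From the ICE table, Ka = x²/(2e-05 − x) = 1.7 × 10^-5.
The 5% rule fails; solving x² + Ka·x − Ka·C₀ = 0 exactly:
x = [−1.7e-05 + √(1.7e-05² + 1.36e-09)]/2 = 1.18 × 10^-5 M
pH = −log[H+] = −log(1.18 × 10^-5) = 4.93

pH = 4.93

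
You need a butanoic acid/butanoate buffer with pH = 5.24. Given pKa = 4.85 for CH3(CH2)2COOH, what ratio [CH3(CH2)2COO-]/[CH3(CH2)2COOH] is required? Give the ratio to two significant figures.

pH = pKa + log(r) ⇒ log(r) = 5.24 − 4.85 = +0.39
r = [CH3(CH2)2COO-]/[CH3(CH2)2COOH] = 10^(+0.39) = 2.45

ratio = 2.5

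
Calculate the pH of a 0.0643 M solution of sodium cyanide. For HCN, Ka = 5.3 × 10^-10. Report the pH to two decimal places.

pH = 11.04

CN- is the conjugate base of the weak acid HCN.
Kb = Kw/Ka = 1.0×10^-14 / 5.3 × 10^-10 = 1.89 × 10^-5
Kb = [OH-]²/(0.0643 − [OH-]) = 1.89 × 10^-5
Neglecting [OH-] in the denominator: [OH-] = √(1.89 × 10^-5 × 0.0643) = 1.10 × 10^-3 M
pOH = −log(1.10 × 10^-3) = 2.96; pH = 14.00 − 2.96 = 11.04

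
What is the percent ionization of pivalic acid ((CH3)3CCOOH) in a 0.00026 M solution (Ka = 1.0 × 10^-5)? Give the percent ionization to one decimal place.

(CH3)3CCOOH ⇌ (CH3)3CCOO- + H+; let x = [H+] at equilibrium.
Ka = x²/(C₀ − x); solving the quadratic gives x = 4.62 × 10^-5 M.
% ionization = x/C₀ × 100% = 4.62 × 10^-5/0.00026 × 100% = 17.8%

17.8%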